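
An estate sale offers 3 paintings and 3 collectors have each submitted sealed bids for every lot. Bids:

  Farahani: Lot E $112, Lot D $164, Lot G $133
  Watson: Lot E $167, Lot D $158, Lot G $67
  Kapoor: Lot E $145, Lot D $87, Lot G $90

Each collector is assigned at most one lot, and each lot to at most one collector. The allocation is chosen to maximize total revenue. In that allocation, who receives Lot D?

Watson receives Lot D.

Optimal: Farahani→Lot G ($133), Watson→Lot D ($158), Kapoor→Lot E ($145) — total 133+158+145 = $436.
Max-entry greedy (repeatedly take the single best remaining cell) gives $421, worse by 15.
Next-best assignment: Farahani→Lot D, Watson→Lot E, Kapoor→Lot G = $421.
Swapping Watson↔Farahani (Watson→Lot G $67, Farahani→Lot D $164) loses 60.
Checked against all permutations: $436 is optimal.
Watson's own top lot is Lot E ($167), but forcing Watson→Lot E and reassigning the rest optimally gives only $421 — worse by 15.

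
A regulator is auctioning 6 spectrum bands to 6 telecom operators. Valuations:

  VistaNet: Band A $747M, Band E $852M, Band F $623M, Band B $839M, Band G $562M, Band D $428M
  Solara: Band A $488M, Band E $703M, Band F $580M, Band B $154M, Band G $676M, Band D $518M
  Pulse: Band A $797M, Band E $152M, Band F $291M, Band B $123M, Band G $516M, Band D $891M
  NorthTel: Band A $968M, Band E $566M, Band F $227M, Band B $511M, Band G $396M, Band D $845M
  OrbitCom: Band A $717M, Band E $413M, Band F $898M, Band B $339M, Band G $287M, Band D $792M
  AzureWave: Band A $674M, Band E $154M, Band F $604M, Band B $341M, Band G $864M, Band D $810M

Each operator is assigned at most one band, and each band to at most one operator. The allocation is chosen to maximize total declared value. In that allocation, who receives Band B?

VistaNet receives Band B.

This is a one-to-one assignment (maximum-weight bipartite matching).
Optimal: VistaNet→Band B ($839M), Solara→Band E ($703M), Pulse→Band D ($891M), NorthTel→Band A ($968M), OrbitCom→Band F ($898M), AzureWave→Band G ($864M) — total 839+703+891+968+898+864 = $5163M.
Max-entry greedy (repeatedly take the single best remaining cell) gives $4627M, worse by 536.
Swapping NorthTel↔Solara (NorthTel→Band E $566M, Solara→Band A $488M) loses 617.
VistaNet's own top band is Band E ($852M), but forcing VistaNet→Band E and reassigning the rest optimally gives only $4627M — worse by 536.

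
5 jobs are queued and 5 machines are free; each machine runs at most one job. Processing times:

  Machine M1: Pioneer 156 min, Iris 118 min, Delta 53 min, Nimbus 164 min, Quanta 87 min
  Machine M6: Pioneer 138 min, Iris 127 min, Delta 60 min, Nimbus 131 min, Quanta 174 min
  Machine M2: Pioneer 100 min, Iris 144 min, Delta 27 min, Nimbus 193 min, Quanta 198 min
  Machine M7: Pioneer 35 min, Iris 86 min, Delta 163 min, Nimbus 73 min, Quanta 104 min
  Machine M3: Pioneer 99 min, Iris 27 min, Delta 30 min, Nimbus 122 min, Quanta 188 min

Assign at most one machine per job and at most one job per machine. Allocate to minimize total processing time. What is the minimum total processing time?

Min total: 307 min

Optimal: Pioneer→Machine M7 (35 min), Iris→Machine M3 (27 min), Delta→Machine M2 (27 min), Nimbus→Machine M6 (131 min), Quanta→Machine M1 (87 min) — total 35+27+27+131+87 = 307 min.
Column-greedy (each machine in turn goes to its cheapest remaining job) gives 541 min, worse by 234.
Next-best assignment: Pioneer→Machine M2, Iris→Machine M3, Delta→Machine M6, Nimbus→Machine M7, Quanta→Machine M1 = 347 min.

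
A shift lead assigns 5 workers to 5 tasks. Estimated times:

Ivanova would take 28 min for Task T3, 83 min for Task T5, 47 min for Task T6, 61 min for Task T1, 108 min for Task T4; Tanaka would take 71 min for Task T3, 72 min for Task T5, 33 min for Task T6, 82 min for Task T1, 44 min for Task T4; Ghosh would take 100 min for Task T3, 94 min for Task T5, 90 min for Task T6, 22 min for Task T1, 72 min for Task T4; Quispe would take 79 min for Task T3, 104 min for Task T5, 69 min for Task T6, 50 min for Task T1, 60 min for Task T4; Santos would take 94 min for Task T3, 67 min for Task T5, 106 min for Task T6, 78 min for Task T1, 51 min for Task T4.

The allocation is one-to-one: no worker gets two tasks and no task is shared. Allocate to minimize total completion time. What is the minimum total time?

This is a one-to-one assignment (minimum-cost bipartite matching).
Optimal: Ivanova→Task T3 (28 min), Tanaka→Task T6 (33 min), Ghosh→Task T1 (22 min), Quispe→Task T4 (60 min), Santos→Task T5 (67 min) — total 28+33+22+60+67 = 210 min.
Min-entry greedy (repeatedly take the single cheapest remaining cell) gives 238 min, worse by 28.
Next-best assignment: Ivanova→Task T3, Tanaka→Task T4, Ghosh→Task T1, Quispe→Task T6, Santos→Task T5 = 230 min.
Swapping Tanaka↔Santos (Tanaka→Task T5 72 min, Santos→Task T6 106 min) adds 78.
Checked against all permutations: 210 min is optimal.

Minimum total: 210 min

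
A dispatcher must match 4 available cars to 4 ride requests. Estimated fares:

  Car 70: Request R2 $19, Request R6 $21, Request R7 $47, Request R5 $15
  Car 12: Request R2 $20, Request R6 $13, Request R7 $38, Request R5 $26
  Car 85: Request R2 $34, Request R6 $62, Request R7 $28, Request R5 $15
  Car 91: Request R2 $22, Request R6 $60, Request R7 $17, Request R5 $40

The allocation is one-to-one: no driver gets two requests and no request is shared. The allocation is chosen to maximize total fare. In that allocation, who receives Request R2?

Car 12 receives Request R2.

Optimal: Car 70→Request R7 ($47), Car 12→Request R2 ($20), Car 85→Request R6 ($62), Car 91→Request R5 ($40) — total 47+20+62+40 = $169.
Row-greedy (each driver in turn takes its best remaining request) gives $157, worse by 12.
Checked against all permutations: $169 is optimal.
Car 12's own top request is Request R7 ($38), but forcing Car 12→Request R7 and reassigning the rest optimally gives only $159 — worse by 10.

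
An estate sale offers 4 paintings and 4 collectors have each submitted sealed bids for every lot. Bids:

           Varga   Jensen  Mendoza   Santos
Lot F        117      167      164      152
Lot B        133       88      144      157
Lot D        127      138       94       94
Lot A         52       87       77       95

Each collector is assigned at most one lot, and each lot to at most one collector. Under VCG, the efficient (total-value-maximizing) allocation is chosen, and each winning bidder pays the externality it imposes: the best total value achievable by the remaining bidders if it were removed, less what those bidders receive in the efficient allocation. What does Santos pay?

Efficient allocation: Varga→Lot D ($127), Jensen→Lot A ($87), Mendoza→Lot F ($164), Santos→Lot B ($157); total welfare W = $535.
Santos receives Lot B at value $157, so the others get W − 157 = $378.
Without Santos: best allocation of the remaining 3 bidders over all 4 lots is Varga→Lot D ($127), Jensen→Lot F ($167), Mendoza→Lot B ($144), total $438.
VCG payment = (others' best without Santos) − (others' welfare with Santos) = 438 − 378 = $60.

Santos pays $60.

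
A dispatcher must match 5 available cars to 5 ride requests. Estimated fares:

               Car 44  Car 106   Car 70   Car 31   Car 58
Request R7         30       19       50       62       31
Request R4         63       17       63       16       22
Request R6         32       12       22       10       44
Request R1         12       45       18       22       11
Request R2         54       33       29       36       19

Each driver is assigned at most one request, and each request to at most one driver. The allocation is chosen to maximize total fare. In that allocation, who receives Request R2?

Car 44 receives Request R2.

This is a one-to-one assignment (maximum-weight bipartite matching).
Optimal: Car 44→Request R2 ($54), Car 106→Request R1 ($45), Car 70→Request R4 ($63), Car 31→Request R7 ($62), Car 58→Request R6 ($44) — total 54+45+63+62+44 = $268.
Column-greedy (each request in turn goes to its best remaining driver) gives $243, worse by 25.
Car 44's own top request is Request R4 ($63), but forcing Car 44→Request R4 and reassigning the rest optimally gives only $243 — worse by 25.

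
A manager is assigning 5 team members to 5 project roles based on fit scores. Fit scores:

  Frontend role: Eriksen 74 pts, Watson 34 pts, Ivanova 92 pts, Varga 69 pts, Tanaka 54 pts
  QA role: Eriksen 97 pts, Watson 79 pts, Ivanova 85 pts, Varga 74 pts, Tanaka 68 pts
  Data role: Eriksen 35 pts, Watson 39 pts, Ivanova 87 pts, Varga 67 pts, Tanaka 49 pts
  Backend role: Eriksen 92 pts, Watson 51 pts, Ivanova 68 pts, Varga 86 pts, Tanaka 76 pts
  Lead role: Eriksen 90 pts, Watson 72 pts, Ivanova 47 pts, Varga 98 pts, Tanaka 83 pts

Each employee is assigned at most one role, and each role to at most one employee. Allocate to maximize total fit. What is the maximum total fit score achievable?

Optimal: Eriksen→Frontend role (74 pts), Watson→QA role (79 pts), Ivanova→Data role (87 pts), Varga→Lead role (98 pts), Tanaka→Backend role (76 pts) — total 74+79+87+98+76 = 414 pts.
Max-entry greedy (repeatedly take the single best remaining cell) gives 402 pts, worse by 12.
Next-best assignment: Eriksen→Backend role, Watson→QA role, Ivanova→Frontend role, Varga→Data role, Tanaka→Lead role = 413 pts.
No other one-to-one assignment exceeds 414 pts.

Maximum total: 414 pts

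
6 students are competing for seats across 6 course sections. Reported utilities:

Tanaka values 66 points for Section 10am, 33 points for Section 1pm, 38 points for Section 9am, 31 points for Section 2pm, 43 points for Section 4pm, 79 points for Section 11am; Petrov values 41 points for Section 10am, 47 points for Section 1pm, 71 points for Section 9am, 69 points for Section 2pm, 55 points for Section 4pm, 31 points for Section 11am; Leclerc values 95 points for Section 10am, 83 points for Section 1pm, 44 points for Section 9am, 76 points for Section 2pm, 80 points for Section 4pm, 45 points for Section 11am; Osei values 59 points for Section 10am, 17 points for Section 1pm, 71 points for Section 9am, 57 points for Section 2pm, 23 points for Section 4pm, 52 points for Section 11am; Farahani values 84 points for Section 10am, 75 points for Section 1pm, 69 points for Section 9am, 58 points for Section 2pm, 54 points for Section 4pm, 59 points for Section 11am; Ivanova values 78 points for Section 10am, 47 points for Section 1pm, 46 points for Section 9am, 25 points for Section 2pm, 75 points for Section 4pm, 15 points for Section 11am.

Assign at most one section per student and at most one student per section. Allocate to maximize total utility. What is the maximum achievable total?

Optimal: Tanaka→Section 11am (79 points), Petrov→Section 2pm (69 points), Leclerc→Section 10am (95 points), Osei→Section 9am (71 points), Farahani→Section 1pm (75 points), Ivanova→Section 4pm (75 points) — total 79+69+95+71+75+75 = 464 points.
Max-entry greedy (repeatedly take the single best remaining cell) gives 452 points, worse by 12.

Maximum total: 464 points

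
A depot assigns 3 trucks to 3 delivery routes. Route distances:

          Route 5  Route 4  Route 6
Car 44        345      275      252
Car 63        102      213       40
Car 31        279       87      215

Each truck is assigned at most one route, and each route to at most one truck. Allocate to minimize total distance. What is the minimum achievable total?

Optimal: Car 44→Route 6 (252 km), Car 63→Route 5 (102 km), Car 31→Route 4 (87 km) — total 252+102+87 = 441 km.
Min-entry greedy (repeatedly take the single cheapest remaining cell) gives 472 km, worse by 31.
Next-best assignment: Car 44→Route 5, Car 63→Route 6, Car 31→Route 4 = 472 km.

Minimum total: 441 km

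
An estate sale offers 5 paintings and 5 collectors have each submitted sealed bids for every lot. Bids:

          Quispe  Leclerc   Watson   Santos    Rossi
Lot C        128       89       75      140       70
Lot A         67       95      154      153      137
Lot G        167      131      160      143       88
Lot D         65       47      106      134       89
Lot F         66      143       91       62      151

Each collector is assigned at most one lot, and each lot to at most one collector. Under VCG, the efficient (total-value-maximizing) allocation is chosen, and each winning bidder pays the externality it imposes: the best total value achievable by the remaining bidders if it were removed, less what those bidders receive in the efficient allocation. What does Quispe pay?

Quispe pays $6.

Efficient allocation: Quispe→Lot C ($128), Leclerc→Lot F ($143), Watson→Lot G ($160), Santos→Lot D ($134), Rossi→Lot A ($137); total welfare W = $702.
Quispe receives Lot C at value $128, so the others get W − 128 = $574.
Without Quispe: best allocation of the remaining 4 bidders over all 5 lots is Leclerc→Lot F ($143), Watson→Lot G ($160), Santos→Lot C ($140), Rossi→Lot A ($137), total $580.
VCG payment = (others' best without Quispe) − (others' welfare with Quispe) = 580 − 574 = $6.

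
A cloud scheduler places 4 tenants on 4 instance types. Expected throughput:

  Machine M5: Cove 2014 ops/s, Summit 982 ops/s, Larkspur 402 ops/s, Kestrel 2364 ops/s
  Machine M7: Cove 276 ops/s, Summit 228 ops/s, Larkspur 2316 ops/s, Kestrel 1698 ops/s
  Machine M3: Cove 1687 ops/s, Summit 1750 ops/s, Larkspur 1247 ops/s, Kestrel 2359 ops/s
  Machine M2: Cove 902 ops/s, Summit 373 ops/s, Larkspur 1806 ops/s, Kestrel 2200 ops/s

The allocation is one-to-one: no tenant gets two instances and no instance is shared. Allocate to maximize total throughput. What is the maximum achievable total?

Maximum total: 8280 ops/s

Optimal: Cove→Machine M5 (2014 ops/s), Summit→Machine M3 (1750 ops/s), Larkspur→Machine M7 (2316 ops/s), Kestrel→Machine M2 (2200 ops/s) — total 2014+1750+2316+2200 = 8280 ops/s.
Max-entry greedy (repeatedly take the single best remaining cell) gives 7332 ops/s, worse by 948.
Next-best assignment: Cove→Machine M2, Summit→Machine M3, Larkspur→Machine M7, Kestrel→Machine M5 = 7332 ops/s.
Swapping Summit↔Cove (Summit→Machine M5 982 ops/s, Cove→Machine M3 1687 ops/s) loses 1095.
Checked against all permutations: 8280 ops/s is optimal.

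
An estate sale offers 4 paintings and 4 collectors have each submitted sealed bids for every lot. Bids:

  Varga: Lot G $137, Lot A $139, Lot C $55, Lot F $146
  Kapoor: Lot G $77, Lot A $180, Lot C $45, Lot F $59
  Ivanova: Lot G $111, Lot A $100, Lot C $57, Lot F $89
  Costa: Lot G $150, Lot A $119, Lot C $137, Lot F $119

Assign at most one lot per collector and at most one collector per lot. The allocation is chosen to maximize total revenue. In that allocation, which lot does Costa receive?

Optimal: Varga→Lot F ($146), Kapoor→Lot A ($180), Ivanova→Lot G ($111), Costa→Lot C ($137) — total 146+180+111+137 = $574.
Column-greedy (each lot in turn goes to its best remaining collector) gives $533, worse by 41.
No other one-to-one assignment exceeds $574.
Costa's own top lot is Lot G ($150), but forcing Costa→Lot G and reassigning the rest optimally gives only $533 — worse by 41.

Costa receives Lot C.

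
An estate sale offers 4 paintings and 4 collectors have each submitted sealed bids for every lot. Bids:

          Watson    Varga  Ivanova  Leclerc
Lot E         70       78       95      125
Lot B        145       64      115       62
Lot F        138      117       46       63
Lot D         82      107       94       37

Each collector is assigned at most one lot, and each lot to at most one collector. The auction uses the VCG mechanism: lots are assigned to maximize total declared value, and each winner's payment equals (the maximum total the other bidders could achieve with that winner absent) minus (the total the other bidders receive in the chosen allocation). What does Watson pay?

Watson pays $10.

Efficient allocation: Watson→Lot F ($138), Varga→Lot D ($107), Ivanova→Lot B ($115), Leclerc→Lot E ($125); total welfare W = $485.
Watson receives Lot F at value $138, so the others get W − 138 = $347.
Without Watson: best allocation of the remaining 3 bidders over all 4 lots is Varga→Lot F ($117), Ivanova→Lot B ($115), Leclerc→Lot E ($125), total $357.
VCG payment = (others' best without Watson) − (others' welfare with Watson) = 357 − 347 = $10.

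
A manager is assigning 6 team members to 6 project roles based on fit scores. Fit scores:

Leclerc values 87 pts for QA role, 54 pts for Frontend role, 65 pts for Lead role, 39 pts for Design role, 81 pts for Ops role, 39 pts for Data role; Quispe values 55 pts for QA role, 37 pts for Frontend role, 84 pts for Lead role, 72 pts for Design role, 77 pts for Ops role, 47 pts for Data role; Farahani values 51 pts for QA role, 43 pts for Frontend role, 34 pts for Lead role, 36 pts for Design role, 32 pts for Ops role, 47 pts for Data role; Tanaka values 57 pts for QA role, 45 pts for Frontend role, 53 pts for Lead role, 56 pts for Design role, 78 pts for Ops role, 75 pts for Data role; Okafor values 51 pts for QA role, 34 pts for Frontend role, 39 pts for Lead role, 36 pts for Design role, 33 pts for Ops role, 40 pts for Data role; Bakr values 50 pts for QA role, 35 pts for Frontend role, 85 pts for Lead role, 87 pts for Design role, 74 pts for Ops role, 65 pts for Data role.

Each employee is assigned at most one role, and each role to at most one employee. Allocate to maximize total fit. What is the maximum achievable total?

This is a one-to-one assignment (maximum-weight bipartite matching).
Optimal: Leclerc→Ops role (81 pts), Quispe→Lead role (84 pts), Farahani→Frontend role (43 pts), Tanaka→Data role (75 pts), Okafor→QA role (51 pts), Bakr→Design role (87 pts) — total 81+84+43+75+51+87 = 421 pts.
Max-entry greedy (repeatedly take the single best remaining cell) gives 417 pts, worse by 4.
Swapping Tanaka↔Okafor (Tanaka→QA role 57 pts, Okafor→Data role 40 pts) loses 29.

Max total: 421 pts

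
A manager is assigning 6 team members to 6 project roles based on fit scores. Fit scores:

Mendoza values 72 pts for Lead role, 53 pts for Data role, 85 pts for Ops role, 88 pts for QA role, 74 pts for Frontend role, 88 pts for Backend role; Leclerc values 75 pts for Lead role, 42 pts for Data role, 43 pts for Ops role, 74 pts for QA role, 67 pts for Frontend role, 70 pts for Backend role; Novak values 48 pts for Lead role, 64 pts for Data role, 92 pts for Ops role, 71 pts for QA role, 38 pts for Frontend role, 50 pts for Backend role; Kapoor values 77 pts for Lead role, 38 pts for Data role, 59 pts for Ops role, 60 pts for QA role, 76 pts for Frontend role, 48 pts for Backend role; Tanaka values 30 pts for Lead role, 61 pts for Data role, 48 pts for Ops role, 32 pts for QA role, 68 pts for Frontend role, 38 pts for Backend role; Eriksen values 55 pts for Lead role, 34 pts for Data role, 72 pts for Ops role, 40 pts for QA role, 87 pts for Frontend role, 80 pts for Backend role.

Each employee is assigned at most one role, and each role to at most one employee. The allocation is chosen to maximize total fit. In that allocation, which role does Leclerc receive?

Leclerc receives QA role.

This is a one-to-one assignment (maximum-weight bipartite matching).
Optimal: Mendoza→Backend role (88 pts), Leclerc→QA role (74 pts), Novak→Ops role (92 pts), Kapoor→Lead role (77 pts), Tanaka→Data role (61 pts), Eriksen→Frontend role (87 pts) — total 88+74+92+77+61+87 = 479 pts.
Row-greedy (each employee in turn takes its best remaining role) gives 472 pts, worse by 7.
Leclerc's own top role is Lead role (75 pts), but forcing Leclerc→Lead role and reassigning the rest optimally gives only 472 pts — worse by 7.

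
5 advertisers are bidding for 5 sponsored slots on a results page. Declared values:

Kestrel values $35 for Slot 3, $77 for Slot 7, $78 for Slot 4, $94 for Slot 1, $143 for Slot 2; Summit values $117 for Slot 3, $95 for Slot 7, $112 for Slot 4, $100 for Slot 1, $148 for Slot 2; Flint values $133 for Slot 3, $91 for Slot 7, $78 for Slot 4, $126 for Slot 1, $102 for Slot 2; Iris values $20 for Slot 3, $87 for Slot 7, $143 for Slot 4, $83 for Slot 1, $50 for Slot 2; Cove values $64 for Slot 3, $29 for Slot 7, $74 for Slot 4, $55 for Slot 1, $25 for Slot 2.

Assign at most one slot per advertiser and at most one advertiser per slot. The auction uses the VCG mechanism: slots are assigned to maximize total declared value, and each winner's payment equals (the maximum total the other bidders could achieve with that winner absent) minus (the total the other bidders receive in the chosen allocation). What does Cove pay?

Cove pays $22.

Efficient allocation: Kestrel→Slot 2 ($143), Summit→Slot 7 ($95), Flint→Slot 1 ($126), Iris→Slot 4 ($143), Cove→Slot 3 ($64); total welfare W = $571.
Cove receives Slot 3 at value $64, so the others get W − 64 = $507.
Without Cove: best allocation of the remaining 4 bidders over all 5 slots is Kestrel→Slot 2 ($143), Summit→Slot 3 ($117), Flint→Slot 1 ($126), Iris→Slot 4 ($143), total $529.
VCG payment = (others' best without Cove) − (others' welfare with Cove) = 529 − 507 = $22.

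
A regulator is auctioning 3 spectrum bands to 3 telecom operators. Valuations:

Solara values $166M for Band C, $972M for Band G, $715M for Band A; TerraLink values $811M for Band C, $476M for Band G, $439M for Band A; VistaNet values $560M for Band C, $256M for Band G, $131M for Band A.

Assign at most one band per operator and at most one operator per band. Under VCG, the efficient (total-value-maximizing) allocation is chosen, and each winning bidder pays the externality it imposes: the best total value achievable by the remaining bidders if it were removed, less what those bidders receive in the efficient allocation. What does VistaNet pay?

Efficient allocation: Solara→Band G ($972M), TerraLink→Band A ($439M), VistaNet→Band C ($560M); total welfare W = $1971M.
VistaNet receives Band C at value $560M, so the others get W − 560 = $1411M.
Without VistaNet: best allocation of the remaining 2 bidders over all 3 bands is Solara→Band G ($972M), TerraLink→Band C ($811M), total $1783M.
VCG payment = (others' best without VistaNet) − (others' welfare with VistaNet) = 1783 − 1411 = $372M.

VistaNet pays $372M.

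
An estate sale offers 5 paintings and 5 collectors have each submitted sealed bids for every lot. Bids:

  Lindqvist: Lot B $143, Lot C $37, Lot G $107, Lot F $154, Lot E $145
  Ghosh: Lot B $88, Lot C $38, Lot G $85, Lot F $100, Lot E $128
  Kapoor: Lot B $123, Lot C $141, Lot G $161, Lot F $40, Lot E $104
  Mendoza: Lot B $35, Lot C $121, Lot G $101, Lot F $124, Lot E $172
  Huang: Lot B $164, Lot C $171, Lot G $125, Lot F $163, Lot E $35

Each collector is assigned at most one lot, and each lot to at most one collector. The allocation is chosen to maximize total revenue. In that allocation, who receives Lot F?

Optimal: Lindqvist→Lot B ($143), Ghosh→Lot F ($100), Kapoor→Lot G ($161), Mendoza→Lot E ($172), Huang→Lot C ($171) — total 143+100+161+172+171 = $747.
Column-greedy (each lot in turn goes to its best remaining collector) gives $664, worse by 83.
Next-best assignment: Lindqvist→Lot F, Ghosh→Lot B, Kapoor→Lot G, Mendoza→Lot E, Huang→Lot C = $746.
Ghosh's own top lot is Lot E ($128), but forcing Ghosh→Lot E and reassigning the rest optimally gives only $728 — worse by 19.

Ghosh receives Lot F.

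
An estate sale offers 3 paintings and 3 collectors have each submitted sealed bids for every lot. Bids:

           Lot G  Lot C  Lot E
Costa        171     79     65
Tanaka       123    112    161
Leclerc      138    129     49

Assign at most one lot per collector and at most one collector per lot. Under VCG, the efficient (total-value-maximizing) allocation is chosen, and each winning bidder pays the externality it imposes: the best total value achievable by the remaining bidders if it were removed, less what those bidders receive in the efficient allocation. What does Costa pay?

Costa pays $9.

Efficient allocation: Costa→Lot G ($171), Tanaka→Lot E ($161), Leclerc→Lot C ($129); total welfare W = $461.
Costa receives Lot G at value $171, so the others get W − 171 = $290.
Without Costa: best allocation of the remaining 2 bidders over all 3 lots is Tanaka→Lot E ($161), Leclerc→Lot G ($138), total $299.
VCG payment = (others' best without Costa) − (others' welfare with Costa) = 299 − 290 = $9.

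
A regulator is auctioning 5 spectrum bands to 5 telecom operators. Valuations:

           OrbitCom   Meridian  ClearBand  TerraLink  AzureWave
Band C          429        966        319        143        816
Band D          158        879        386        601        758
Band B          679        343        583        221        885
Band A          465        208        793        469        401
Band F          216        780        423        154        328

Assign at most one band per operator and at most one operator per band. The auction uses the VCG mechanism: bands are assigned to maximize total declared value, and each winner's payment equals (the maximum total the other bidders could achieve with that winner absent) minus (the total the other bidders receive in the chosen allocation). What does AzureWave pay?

AzureWave pays $186M.

Efficient allocation: OrbitCom→Band B ($679M), Meridian→Band F ($780M), ClearBand→Band A ($793M), TerraLink→Band D ($601M), AzureWave→Band C ($816M); total welfare W = $3669M.
AzureWave receives Band C at value $816M, so the others get W − 816 = $2853M.
Without AzureWave: best allocation of the remaining 4 bidders over all 5 bands is OrbitCom→Band B ($679M), Meridian→Band C ($966M), ClearBand→Band A ($793M), TerraLink→Band D ($601M), total $3039M.
VCG payment = (others' best without AzureWave) − (others' welfare with AzureWave) = 3039 − 2853 = $186M.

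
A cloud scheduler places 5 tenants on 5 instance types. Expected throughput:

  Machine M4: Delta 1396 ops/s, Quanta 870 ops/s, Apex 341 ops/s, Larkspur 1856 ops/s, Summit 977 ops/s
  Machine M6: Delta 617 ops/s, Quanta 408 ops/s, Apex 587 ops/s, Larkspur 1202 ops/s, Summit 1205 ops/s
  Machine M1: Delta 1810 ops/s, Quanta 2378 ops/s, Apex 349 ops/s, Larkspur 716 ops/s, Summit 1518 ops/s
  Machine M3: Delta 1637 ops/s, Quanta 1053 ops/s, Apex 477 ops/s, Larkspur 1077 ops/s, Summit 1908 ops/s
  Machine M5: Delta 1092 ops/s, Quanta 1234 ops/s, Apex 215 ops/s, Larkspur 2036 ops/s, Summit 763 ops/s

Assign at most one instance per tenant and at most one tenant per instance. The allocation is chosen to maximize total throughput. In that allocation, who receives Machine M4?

Delta receives Machine M4.

Optimal: Delta→Machine M4 (1396 ops/s), Quanta→Machine M1 (2378 ops/s), Apex→Machine M6 (587 ops/s), Larkspur→Machine M5 (2036 ops/s), Summit→Machine M3 (1908 ops/s) — total 1396+2378+587+2036+1908 = 8305 ops/s.
Row-greedy (each tenant in turn takes its best remaining instance) gives 7395 ops/s, worse by 910.
Next-best assignment: Delta→Machine M5, Quanta→Machine M1, Apex→Machine M6, Larkspur→Machine M4, Summit→Machine M3 = 7821 ops/s.
Delta's own top instance is Machine M1 (1810 ops/s), but forcing Delta→Machine M1 and reassigning the rest optimally gives only 7395 ops/s — worse by 910.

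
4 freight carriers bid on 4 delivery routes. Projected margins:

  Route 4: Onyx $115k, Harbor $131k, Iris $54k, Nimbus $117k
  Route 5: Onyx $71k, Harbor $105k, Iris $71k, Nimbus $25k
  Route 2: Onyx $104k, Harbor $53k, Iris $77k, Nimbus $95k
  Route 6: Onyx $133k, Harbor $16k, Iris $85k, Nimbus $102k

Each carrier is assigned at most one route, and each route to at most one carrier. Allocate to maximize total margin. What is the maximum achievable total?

Optimal: Onyx→Route 6 ($133k), Harbor→Route 5 ($105k), Iris→Route 2 ($77k), Nimbus→Route 4 ($117k) — total 133+105+77+117 = $432k.
Row-greedy (each carrier in turn takes its best remaining route) gives $366k, worse by 66.
Next-best assignment: Onyx→Route 6, Harbor→Route 4, Iris→Route 5, Nimbus→Route 2 = $430k.
Swapping Harbor↔Iris (Harbor→Route 2 $53k, Iris→Route 5 $71k) loses 58.
No other one-to-one assignment exceeds $432k.

Maximum total: $432k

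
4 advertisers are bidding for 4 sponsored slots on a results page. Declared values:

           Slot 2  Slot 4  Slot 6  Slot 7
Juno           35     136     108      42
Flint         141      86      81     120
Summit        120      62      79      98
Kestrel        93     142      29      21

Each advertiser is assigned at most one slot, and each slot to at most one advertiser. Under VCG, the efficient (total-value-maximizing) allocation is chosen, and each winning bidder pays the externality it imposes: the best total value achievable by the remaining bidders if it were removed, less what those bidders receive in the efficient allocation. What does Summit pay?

Efficient allocation: Juno→Slot 6 ($108), Flint→Slot 7 ($120), Summit→Slot 2 ($120), Kestrel→Slot 4 ($142); total welfare W = $490.
Summit receives Slot 2 at value $120, so the others get W − 120 = $370.
Without Summit: best allocation of the remaining 3 bidders over all 4 slots is Juno→Slot 6 ($108), Flint→Slot 2 ($141), Kestrel→Slot 4 ($142), total $391.
VCG payment = (others' best without Summit) − (others' welfare with Summit) = 391 − 370 = $21.

Summit pays $21.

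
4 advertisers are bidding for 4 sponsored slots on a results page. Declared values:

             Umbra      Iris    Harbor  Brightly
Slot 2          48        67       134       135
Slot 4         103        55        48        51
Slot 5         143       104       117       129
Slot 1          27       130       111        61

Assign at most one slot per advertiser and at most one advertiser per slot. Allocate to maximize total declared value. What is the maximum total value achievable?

Max total: $496

Optimal: Umbra→Slot 4 ($103), Iris→Slot 1 ($130), Harbor→Slot 2 ($134), Brightly→Slot 5 ($129) — total 103+130+134+129 = $496.
Row-greedy (each advertiser in turn takes its best remaining slot) gives $458, worse by 38.
Swapping Umbra↔Harbor (Umbra→Slot 2 $48, Harbor→Slot 4 $48) loses 141.
Checked against all permutations: $496 is optimal.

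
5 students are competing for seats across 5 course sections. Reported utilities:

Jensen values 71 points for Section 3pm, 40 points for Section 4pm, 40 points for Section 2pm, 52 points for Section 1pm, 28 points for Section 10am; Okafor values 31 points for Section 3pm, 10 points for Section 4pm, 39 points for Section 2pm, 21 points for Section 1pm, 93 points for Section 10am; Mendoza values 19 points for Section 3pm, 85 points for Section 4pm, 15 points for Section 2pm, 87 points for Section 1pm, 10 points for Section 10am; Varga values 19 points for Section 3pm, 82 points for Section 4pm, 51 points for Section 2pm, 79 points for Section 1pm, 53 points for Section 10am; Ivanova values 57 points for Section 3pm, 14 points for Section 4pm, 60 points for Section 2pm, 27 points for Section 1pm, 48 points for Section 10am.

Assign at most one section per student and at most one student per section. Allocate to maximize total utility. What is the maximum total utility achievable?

Max total: 393 points

Optimal: Jensen→Section 3pm (71 points), Okafor→Section 10am (93 points), Mendoza→Section 1pm (87 points), Varga→Section 4pm (82 points), Ivanova→Section 2pm (60 points) — total 71+93+87+82+60 = 393 points.
Column-greedy (each section in turn goes to its best remaining student) gives 388 points, worse by 5.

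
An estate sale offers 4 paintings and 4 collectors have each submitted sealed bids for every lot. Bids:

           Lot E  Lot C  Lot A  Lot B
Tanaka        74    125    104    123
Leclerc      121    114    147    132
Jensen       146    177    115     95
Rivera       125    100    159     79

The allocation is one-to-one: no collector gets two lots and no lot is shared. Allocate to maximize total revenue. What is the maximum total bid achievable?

Max total: $580

Optimal: Tanaka→Lot B ($123), Leclerc→Lot E ($121), Jensen→Lot C ($177), Rivera→Lot A ($159) — total 123+121+177+159 = $580.
Column-greedy (each lot in turn goes to its best remaining collector) gives $562, worse by 18.
Swapping Jensen↔Tanaka (Jensen→Lot B $95, Tanaka→Lot C $125) loses 80.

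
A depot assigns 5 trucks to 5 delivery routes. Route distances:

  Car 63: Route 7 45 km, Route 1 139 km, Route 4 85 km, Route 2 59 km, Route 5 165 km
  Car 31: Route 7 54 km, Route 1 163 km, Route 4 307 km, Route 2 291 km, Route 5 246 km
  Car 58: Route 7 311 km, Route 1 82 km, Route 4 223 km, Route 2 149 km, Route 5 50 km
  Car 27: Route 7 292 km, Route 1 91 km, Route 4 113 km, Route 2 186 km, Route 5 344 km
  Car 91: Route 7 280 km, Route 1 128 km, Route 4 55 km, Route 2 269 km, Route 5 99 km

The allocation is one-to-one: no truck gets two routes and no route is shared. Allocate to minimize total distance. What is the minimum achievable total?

Min total: 309 km

This is the linear assignment problem.
Optimal: Car 63→Route 2 (59 km), Car 31→Route 7 (54 km), Car 58→Route 5 (50 km), Car 27→Route 1 (91 km), Car 91→Route 4 (55 km) — total 59+54+50+91+55 = 309 km.
Swapping Car 31↔Car 63 (Car 31→Route 2 291 km, Car 63→Route 7 45 km) adds 223.
Every other assignment is strictly worse.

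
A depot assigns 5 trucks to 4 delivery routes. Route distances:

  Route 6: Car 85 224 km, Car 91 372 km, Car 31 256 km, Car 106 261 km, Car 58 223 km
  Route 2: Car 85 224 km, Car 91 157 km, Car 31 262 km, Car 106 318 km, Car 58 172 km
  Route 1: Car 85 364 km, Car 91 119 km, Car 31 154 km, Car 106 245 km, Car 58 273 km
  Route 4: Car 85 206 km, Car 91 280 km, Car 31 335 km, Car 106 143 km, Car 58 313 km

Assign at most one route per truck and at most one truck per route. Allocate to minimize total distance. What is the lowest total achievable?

Optimal: Car 85→Route 6 (224 km), Car 58→Route 2 (172 km), Car 91→Route 1 (119 km), Car 106→Route 4 (143 km) — total 224+172+119+143 = 658 km.
Row-greedy (each truck in turn takes its cheapest remaining route) gives 899 km, worse by 241.
Next-best assignment: Car 58→Route 6, Car 91→Route 2, Car 31→Route 1, Car 106→Route 4 = 677 km.
Every other assignment is strictly worse.

Minimum total: 658 km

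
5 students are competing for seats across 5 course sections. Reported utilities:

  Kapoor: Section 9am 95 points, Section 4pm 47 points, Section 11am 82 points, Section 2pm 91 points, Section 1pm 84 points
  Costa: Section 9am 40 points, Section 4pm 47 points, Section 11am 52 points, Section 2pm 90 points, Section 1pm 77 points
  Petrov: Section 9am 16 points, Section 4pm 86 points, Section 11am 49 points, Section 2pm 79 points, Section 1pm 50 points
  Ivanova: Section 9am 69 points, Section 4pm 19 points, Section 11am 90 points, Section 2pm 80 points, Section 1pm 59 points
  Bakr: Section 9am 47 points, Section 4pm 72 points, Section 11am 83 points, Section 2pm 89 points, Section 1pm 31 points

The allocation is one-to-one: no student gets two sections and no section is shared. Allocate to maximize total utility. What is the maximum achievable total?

Max total: 437 points

Optimal: Kapoor→Section 9am (95 points), Costa→Section 1pm (77 points), Petrov→Section 4pm (86 points), Ivanova→Section 11am (90 points), Bakr→Section 2pm (89 points) — total 95+77+86+90+89 = 437 points.
Max-entry greedy (repeatedly take the single best remaining cell) gives 392 points, worse by 45.
Next-best assignment: Kapoor→Section 9am, Costa→Section 1pm, Petrov→Section 4pm, Ivanova→Section 2pm, Bakr→Section 11am = 421 points.
Swapping Kapoor↔Costa (Kapoor→Section 1pm 84 points, Costa→Section 9am 40 points) loses 48.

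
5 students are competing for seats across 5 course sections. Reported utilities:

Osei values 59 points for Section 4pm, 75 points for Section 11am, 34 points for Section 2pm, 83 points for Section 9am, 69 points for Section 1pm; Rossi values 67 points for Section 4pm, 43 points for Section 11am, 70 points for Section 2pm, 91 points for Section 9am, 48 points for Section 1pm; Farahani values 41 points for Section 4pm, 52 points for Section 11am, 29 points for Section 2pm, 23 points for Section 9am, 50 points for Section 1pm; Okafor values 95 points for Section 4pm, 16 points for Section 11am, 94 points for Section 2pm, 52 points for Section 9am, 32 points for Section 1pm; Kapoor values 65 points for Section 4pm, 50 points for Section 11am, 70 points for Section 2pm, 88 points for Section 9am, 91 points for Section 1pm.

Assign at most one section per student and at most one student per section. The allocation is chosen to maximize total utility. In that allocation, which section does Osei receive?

Optimal: Osei→Section 11am (75 points), Rossi→Section 9am (91 points), Farahani→Section 4pm (41 points), Okafor→Section 2pm (94 points), Kapoor→Section 1pm (91 points) — total 75+91+41+94+91 = 392 points.
Row-greedy (each student in turn takes its best remaining section) gives 391 points, worse by 1.
Next-best assignment: Osei→Section 9am, Rossi→Section 2pm, Farahani→Section 11am, Okafor→Section 4pm, Kapoor→Section 1pm = 391 points.
Every other assignment is strictly worse.
Osei's own top section is Section 9am (83 points), but forcing Osei→Section 9am and reassigning the rest optimally gives only 391 points — worse by 1.

Osei receives Section 11am.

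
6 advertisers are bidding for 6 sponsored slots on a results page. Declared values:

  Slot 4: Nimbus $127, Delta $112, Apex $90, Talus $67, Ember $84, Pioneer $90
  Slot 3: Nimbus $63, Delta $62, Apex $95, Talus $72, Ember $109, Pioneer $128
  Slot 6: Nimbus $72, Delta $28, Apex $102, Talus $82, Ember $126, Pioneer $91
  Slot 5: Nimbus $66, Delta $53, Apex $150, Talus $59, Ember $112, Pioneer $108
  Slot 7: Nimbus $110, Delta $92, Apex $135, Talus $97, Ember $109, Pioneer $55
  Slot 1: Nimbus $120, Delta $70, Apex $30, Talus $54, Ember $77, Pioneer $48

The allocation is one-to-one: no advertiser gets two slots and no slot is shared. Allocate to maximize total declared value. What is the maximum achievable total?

Max total: $733

Optimal: Nimbus→Slot 1 ($120), Delta→Slot 4 ($112), Apex→Slot 5 ($150), Talus→Slot 7 ($97), Ember→Slot 6 ($126), Pioneer→Slot 3 ($128) — total 120+112+150+97+126+128 = $733.
Max-entry greedy (repeatedly take the single best remaining cell) gives $698, worse by 35.
Every other assignment is strictly worse.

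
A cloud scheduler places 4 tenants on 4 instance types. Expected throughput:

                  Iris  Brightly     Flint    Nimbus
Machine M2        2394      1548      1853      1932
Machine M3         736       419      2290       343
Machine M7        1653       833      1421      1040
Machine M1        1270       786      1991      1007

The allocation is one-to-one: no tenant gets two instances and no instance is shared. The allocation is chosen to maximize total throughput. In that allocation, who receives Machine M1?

Brightly receives Machine M1.

Optimal: Iris→Machine M7 (1653 ops/s), Brightly→Machine M1 (786 ops/s), Flint→Machine M3 (2290 ops/s), Nimbus→Machine M2 (1932 ops/s) — total 1653+786+2290+1932 = 6661 ops/s.
Column-greedy (each instance in turn goes to its best remaining tenant) gives 6510 ops/s, worse by 151.
Next-best assignment: Iris→Machine M2, Brightly→Machine M7, Flint→Machine M3, Nimbus→Machine M1 = 6524 ops/s.
Swapping Iris↔Nimbus (Iris→Machine M2 2394 ops/s, Nimbus→Machine M7 1040 ops/s) loses 151.
Brightly's own top instance is Machine M2 (1548 ops/s), but forcing Brightly→Machine M2 and reassigning the rest optimally gives only 6498 ops/s — worse by 163.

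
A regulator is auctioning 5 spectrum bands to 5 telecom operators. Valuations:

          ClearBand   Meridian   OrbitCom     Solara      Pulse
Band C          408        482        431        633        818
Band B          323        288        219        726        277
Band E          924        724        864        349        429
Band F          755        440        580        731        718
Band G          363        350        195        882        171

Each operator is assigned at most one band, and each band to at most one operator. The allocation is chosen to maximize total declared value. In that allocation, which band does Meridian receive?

Meridian receives Band B.

This is a one-to-one assignment (maximum-weight bipartite matching).
Optimal: ClearBand→Band F ($755M), Meridian→Band B ($288M), OrbitCom→Band E ($864M), Solara→Band G ($882M), Pulse→Band C ($818M) — total 755+288+864+882+818 = $3607M.
Row-greedy (each operator in turn takes its best remaining band) gives $3145M, worse by 462.
No other one-to-one assignment exceeds $3607M.
Meridian's own top band is Band E ($724M), but forcing Meridian→Band E and reassigning the rest optimally gives only $3398M — worse by 209.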